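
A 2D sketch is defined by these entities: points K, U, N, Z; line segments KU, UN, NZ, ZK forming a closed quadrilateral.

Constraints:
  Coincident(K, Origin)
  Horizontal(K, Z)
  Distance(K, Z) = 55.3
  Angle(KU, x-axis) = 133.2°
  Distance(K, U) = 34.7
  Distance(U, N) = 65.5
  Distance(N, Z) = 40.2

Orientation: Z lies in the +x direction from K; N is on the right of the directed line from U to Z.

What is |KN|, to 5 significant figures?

30.805

Checks: |UN| = 65.50 ✓; |NZ| = 40.20 ✓.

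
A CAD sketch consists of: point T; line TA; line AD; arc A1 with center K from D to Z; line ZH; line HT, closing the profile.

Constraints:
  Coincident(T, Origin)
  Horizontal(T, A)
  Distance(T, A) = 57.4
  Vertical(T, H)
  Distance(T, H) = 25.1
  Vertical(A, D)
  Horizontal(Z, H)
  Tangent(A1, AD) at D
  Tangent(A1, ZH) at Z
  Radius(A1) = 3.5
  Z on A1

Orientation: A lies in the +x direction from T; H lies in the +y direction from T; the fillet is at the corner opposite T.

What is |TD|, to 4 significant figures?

61.33

T is at the origin; TA is horizontal with |TA| = 57.4 and A on the +x side, so A = (57.40, 0.000). T and H share the same x with |TH| = 25.1 and H on the +y side, so H = (0.000, 25.10). The virtual corner opposite T is at (57.40, 25.10). A1 meets AD tangentially, so KD is at right angles to AD and A1 meets ZH tangentially, so KZ is at right angles to ZH, with radius 3.5, so the center K sits 3.5 in from both sides at K = (53.90, 21.60). That places the tangent points at D = (57.40, 21.60) on AD and Z = (53.90, 25.10) on ZH. Then |TD| = |D − T| = 61.33.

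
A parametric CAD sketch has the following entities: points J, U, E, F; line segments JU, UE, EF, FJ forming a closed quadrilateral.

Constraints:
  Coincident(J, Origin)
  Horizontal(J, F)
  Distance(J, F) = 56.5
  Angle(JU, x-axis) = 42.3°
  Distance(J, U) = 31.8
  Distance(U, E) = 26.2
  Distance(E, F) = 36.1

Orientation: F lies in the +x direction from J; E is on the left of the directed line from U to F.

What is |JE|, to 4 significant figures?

57.68

J is at the origin; JF is horizontal with |JF| = 56.5 and F in +x, so F = (56.5, 0). JU runs at 42.3° with |JU| = 31.8, so U = (23.52, 21.40). E is determined by |UE| = 26.2 and |EF| = 36.1 together: it lies at the intersection of circle(U, 26.2) and circle(F, 36.1). With |UF| = 39.32, the foot of the radical line on UF is 11.81 from U and the perpendicular offset is √(26.2² − 11.81²) = 23.39. Taking the left-of-UF solution: E = (46.16, 34.59).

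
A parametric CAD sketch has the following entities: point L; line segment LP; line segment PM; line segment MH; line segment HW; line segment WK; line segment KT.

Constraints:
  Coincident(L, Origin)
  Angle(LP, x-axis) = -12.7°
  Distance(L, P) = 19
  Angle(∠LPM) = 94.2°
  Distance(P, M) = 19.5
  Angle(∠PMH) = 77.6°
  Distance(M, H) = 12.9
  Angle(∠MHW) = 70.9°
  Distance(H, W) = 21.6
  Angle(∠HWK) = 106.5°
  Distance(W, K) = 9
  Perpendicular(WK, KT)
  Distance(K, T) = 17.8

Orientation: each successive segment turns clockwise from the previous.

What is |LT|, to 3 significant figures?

29.0

L is at the origin; LP runs at -12.7° with length 19.0, so P = (18.5, -4.18). ∠LPM = 94.2° gives PM at -98.5° from the x-axis; with |PM| = 19.5, M = (15.7, -23.5). ∠PMH = 77.6° gives MH at 159° from the x-axis; with |MH| = 12.9, H = (3.60, -18.9). ∠MHW = 70.9° gives HW at 50.0° from the x-axis; with |HW| = 21.6, W = (17.5, -2.31). ∠HWK = 106.5° gives WK at -23.5° from the x-axis; with |WK| = 9.0, K = (25.7, -5.90). The perpendicularity gives KT at right angles to WK, so KT runs at -113°; with |KT| = 17.8, T = (18.6, -22.2). Then |LT| = |T − L| = 29.0.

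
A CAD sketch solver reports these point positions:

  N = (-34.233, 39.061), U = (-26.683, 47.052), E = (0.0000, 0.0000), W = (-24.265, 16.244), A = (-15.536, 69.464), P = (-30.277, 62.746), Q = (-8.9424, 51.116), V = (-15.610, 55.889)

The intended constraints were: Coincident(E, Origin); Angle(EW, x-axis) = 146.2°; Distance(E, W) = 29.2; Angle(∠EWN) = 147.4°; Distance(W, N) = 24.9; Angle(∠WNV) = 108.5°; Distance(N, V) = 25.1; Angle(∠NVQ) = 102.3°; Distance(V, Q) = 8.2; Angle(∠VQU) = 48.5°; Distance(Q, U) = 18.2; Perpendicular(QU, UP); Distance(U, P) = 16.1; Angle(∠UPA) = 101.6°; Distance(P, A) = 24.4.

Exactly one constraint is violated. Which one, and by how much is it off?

Distance(P, A) = 24.4 — off by 8.20.

E = (0.00, 0.00) ✓; EW at 146.2° ✓; |EW| = 29.20 ✓; ∠EWN = 147.4° ✓; |WN| = 24.90 ✓; ∠WNV = 108.5° ✓; |NV| = 25.10 ✓; ∠NVQ = 102.3° ✓; |VQ| = 8.200 ✓; ∠VQU = 48.50° ✓; |QU| = 18.20 ✓; ∠(QU, UP) = 90.00° ✓; |UP| = 16.10 ✓; ∠UPA = 101.6° ✓; |PA| = 16.20 ✗.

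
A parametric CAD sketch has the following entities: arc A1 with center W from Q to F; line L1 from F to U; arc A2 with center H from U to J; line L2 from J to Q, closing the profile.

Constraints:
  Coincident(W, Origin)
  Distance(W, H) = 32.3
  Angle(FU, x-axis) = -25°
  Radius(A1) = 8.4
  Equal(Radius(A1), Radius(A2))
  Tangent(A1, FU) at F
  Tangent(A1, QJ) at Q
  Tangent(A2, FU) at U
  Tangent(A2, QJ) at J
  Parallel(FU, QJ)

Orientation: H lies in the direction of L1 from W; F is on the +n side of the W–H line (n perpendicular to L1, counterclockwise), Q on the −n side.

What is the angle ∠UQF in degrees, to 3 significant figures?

62.5°

Tangency of A1 to both parallel lines with radius 8.4 puts F and Q at W ± 8.4·n: F = (3.55, 7.61), Q = (-3.55, -7.61). Equal radii place U and J the same way about H: U = H + 8.4·n = (32.8, -6.04), J = H − 8.4·n = (25.7, -21.3). Then cos ∠UQF = QU·QF / (|QU||QF|), giving 62.5°.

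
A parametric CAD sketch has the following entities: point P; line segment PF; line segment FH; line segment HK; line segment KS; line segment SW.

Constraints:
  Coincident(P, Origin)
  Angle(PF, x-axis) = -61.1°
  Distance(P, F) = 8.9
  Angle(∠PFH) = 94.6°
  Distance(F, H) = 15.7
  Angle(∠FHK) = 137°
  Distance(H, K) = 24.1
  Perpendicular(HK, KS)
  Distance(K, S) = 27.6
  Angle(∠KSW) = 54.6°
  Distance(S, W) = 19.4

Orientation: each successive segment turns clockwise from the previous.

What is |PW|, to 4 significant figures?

14.30

P is at the origin; PF runs at -61.1° with length 8.9, so F = (4.301, -7.792). ∠PFH = 94.6° gives FH at -146.5° from the x-axis; with |FH| = 15.7, H = (-8.791, -16.46). ∠FHK = 137.0° gives HK at 170.5° from the x-axis; with |HK| = 24.1, K = (-32.56, -12.48). HK is perpendicular to KS, so KS runs at 80.50°; with |KS| = 27.6, S = (-28.00, 14.74). ∠KSW = 54.6° gives SW at -44.90° from the x-axis; with |SW| = 19.4, W = (-14.26, 1.048). Then |PW| = |W − P| = 14.30.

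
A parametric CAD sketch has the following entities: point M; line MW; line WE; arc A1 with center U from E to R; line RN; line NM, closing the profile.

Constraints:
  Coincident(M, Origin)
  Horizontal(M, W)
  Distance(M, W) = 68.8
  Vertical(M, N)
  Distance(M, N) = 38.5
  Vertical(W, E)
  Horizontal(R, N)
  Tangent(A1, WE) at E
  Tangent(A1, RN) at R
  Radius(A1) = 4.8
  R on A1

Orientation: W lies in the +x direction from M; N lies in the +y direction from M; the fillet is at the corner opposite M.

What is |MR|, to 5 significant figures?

74.688

The virtual corner opposite M is at (68.800, 38.500). The tangent condition forces UE to be normal to WE and the tangent condition forces UR to be normal to RN, with radius 4.8, so the center U sits 4.8 in from both sides at U = (64.000, 33.700). That places the tangent points at E = (68.800, 33.700) on WE and R = (64.000, 38.500) on RN. Then |MR| = |R − M| = 74.688.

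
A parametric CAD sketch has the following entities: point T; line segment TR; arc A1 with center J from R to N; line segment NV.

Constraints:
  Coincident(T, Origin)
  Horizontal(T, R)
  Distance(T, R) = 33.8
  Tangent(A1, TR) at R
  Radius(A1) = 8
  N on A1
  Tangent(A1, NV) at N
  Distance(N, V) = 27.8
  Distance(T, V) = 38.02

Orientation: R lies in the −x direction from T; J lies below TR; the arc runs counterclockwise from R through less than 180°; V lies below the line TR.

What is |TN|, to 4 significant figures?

41.65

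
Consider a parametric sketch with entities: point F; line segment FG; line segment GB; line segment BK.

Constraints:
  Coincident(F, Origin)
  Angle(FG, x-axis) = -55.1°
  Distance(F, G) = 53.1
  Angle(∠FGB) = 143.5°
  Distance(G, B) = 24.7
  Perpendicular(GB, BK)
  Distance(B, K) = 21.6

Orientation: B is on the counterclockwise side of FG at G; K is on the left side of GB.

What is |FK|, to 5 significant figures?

68.121

F is at the origin; FG runs at -55.1° with length 53.1, so G = 53.1·(cos -55.1°, sin -55.1°) = (30.381, -43.550). ∠FGB = 143.5°, so GB runs at -55.1° + (180° − 143.5°) = -18.600° from the x-axis; with |GB| = 24.7, B = G + 24.7·(cos -18.600°, sin -18.600°) = (53.791, -51.428). GB is perpendicular to BK; with |BK| = 21.6 on the left of GB, K = B + 21.6·(0.31896, 0.94777) = (60.680, -30.957). Then |FK| = |K − F| = 68.121.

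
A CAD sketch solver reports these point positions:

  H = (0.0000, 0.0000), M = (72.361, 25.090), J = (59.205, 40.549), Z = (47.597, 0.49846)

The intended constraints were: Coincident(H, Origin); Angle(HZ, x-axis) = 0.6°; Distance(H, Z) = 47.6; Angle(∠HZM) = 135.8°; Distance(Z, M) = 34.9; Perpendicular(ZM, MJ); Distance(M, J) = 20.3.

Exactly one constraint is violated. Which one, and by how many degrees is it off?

Perpendicular(ZM, MJ) — off by 4.40°.

H = (0.00, 0.00) ✓; HZ at 0.6000° ✓; |HZ| = 47.60 ✓; ∠HZM = 135.8° ✓; |ZM| = 34.90 ✓; ∠(ZM, MJ) = 85.60° ✗; |MJ| = 20.30 ✓.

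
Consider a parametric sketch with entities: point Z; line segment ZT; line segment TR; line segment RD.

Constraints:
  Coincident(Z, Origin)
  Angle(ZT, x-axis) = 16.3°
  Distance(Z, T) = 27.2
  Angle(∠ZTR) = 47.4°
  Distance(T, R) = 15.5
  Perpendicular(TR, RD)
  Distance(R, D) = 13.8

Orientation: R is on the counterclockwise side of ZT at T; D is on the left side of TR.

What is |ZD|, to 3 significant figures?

6.87

Z is at the origin; ZT runs at 16.3° with length 27.2, so T = 27.2·(cos 16.3°, sin 16.3°) = (26.1, 7.63). ∠ZTR = 47.4°, so TR runs at 16.3° + (180° − 47.4°) = 149° from the x-axis; with |TR| = 15.5, R = T + 15.5·(cos 149°, sin 149°) = (12.8, 15.6). TR is perpendicular to RD; with |RD| = 13.8 on the left of TR, D = R + 13.8·(-0.517, -0.856) = (5.71, 3.82). Then |ZD| = |D − Z| = 6.87.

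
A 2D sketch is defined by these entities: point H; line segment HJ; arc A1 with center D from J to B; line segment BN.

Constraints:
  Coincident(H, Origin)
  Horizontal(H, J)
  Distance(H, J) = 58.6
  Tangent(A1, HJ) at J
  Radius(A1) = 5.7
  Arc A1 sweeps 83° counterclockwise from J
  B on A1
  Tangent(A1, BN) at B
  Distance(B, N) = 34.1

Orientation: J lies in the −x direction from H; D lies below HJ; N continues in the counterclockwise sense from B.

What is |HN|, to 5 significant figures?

78.675

H is at the origin; H and J share the same y with |HJ| = 58.6 and J on the −x side, so J = (-58.600, 0.0000). Since A1 is tangent to HJ there, DJ ⟂ HJ, so D = J + (0, -5.7) = (-58.600, -5.7000). On A1, J sits at bearing 90° from D; an 83° counterclockwise sweep puts B at bearing 173°, so B = D + 5.7·(cos 173°, sin 173°) = (-64.258, -5.0053). Since A1 is tangent to BN there, DB ⟂ BN, so BN runs along (−sin 173°, cos 173°); with |BN| = 34.1, N = (-68.413, -38.851). Then |HN| = |N − H| = 78.675.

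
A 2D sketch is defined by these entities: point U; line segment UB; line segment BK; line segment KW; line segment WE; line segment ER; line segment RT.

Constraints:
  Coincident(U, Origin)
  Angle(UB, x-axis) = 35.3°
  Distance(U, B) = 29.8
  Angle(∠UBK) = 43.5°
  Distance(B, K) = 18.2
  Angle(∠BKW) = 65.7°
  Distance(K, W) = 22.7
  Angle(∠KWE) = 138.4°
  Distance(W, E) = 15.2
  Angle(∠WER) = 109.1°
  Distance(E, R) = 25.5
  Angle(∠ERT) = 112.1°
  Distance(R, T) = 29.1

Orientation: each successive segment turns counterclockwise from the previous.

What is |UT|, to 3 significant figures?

50.1

U is at the origin; UB runs at 35.3° with length 29.8, so B = (24.3, 17.2). ∠UBK = 43.5° gives BK at 172° from the x-axis; with |BK| = 18.2, K = (6.31, 19.8). ∠BKW = 65.7° gives KW at -73.9° from the x-axis; with |KW| = 22.7, W = (12.6, -1.99). ∠KWE = 138.4° gives WE at -32.3° from the x-axis; with |WE| = 15.2, E = (25.4, -10.1). ∠WER = 109.1° gives ER at 38.6° from the x-axis; with |ER| = 25.5, R = (45.4, 5.79). ∠ERT = 112.1° gives RT at 106° from the x-axis; with |RT| = 29.1, T = (37.1, 33.7). Then |UT| = |T − U| = 50.1.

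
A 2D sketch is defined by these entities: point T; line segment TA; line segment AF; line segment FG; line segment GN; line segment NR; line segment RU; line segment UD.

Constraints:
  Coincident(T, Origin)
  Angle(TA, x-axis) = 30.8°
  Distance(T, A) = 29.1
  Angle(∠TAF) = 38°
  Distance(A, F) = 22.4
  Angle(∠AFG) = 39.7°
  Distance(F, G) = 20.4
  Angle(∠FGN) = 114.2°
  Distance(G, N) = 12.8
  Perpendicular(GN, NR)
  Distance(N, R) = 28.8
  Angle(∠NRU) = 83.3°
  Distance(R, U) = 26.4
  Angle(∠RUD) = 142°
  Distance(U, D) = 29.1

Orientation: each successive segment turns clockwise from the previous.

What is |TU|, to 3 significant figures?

23.2

T is at the origin; TA runs at 30.8° with length 29.1, so A = (25.0, 14.9). ∠TAF = 38.0° gives AF at -111° from the x-axis; with |AF| = 22.4, F = (16.9, -5.98). ∠AFG = 39.7° gives FG at 108° from the x-axis; with |FG| = 20.4, G = (10.4, 13.4). ∠FGN = 114.2° gives GN at 42.7° from the x-axis; with |GN| = 12.8, N = (19.8, 22.0). GN ⟂ NR, so NR runs at -47.3°; with |NR| = 28.8, R = (39.4, 0.877). ∠NRU = 83.3° gives RU at -144° from the x-axis; with |RU| = 26.4, U = (18.0, -14.6). Then |TU| = |U − T| = 23.2.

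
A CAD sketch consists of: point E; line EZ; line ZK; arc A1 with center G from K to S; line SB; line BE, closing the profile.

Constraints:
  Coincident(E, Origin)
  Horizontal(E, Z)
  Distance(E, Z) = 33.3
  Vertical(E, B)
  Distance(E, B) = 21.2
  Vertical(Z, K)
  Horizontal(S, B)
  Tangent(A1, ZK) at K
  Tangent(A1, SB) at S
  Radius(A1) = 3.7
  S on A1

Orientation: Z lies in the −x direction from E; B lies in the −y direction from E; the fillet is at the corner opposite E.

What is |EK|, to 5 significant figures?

37.618

The virtual corner opposite E is at (-33.300, -21.200). Tangency of A1 to ZK means the radius GK is perpendicular to ZK and the tangent condition forces GS to be normal to SB, with radius 3.7, so the center G sits 3.7 in from both sides at G = (-29.600, -17.500). That places the tangent points at K = (-33.300, -17.500) on ZK and S = (-29.600, -21.200) on SB. Then |EK| = |K − E| = 37.618.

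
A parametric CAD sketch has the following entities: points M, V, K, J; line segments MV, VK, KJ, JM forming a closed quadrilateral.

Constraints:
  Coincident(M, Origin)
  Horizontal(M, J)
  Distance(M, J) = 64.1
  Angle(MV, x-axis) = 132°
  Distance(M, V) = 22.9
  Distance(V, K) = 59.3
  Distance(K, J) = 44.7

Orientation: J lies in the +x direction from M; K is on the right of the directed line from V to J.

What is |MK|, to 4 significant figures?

36.46

M is at the origin; M and J share the same y with |MJ| = 64.1 and J in +x, so J = (64.1, 0). MV runs at 132.0° with |MV| = 22.9, so V = (-15.32, 17.02). K is determined by |VK| = 59.3 and |KJ| = 44.7 together: it lies at the intersection of circle(V, 59.3) and circle(J, 44.7). With |VJ| = 81.23, the foot of the radical line on VJ is 49.96 from V and the perpendicular offset is √(59.3² − 49.96²) = 31.95. Taking the right-of-VJ solution: K = (26.83, -24.69).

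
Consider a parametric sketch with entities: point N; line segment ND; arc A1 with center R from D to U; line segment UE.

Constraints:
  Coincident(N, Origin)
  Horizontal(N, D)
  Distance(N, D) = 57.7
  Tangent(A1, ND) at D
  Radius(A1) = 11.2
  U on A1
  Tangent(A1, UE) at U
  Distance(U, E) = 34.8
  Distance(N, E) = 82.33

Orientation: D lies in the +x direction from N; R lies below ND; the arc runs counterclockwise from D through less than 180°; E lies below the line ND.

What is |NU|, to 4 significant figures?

51.53

N is at the origin; ND is horizontal with |ND| = 57.7 and D on the +x side, so D = (57.70, 0.000). Tangency of A1 to ND means the radius RD is perpendicular to ND, so R = D + (0, -11.2) = (57.70, -11.20). Since RU ⟂ UE (tangency), |RE| = √(11.2² + 34.8²) = 36.56 regardless of where U sits on A1. So E lies on both circle(N, 82.33) and circle(R, 36.56); the below-ND intersection is E = (68.12, -46.24). U is the foot of the tangent from E: U = (48.46, -17.53).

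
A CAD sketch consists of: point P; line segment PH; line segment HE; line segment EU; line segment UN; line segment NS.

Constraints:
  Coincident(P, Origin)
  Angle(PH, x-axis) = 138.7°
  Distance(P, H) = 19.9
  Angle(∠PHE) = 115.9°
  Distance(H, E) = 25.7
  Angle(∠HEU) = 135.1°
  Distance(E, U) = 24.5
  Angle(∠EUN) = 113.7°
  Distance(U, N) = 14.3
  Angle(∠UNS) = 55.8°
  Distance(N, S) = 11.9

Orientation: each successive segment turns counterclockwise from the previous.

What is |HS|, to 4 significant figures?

37.45

P is at the origin; PH runs at 138.7° with length 19.9, so H = (-14.95, 13.13). ∠PHE = 115.9° gives HE at -157.2° from the x-axis; with |HE| = 25.7, E = (-38.64, 3.175). ∠HEU = 135.1° gives EU at -112.3° from the x-axis; with |EU| = 24.5, U = (-47.94, -19.49). ∠EUN = 113.7° gives UN at -46.00° from the x-axis; with |UN| = 14.3, N = (-38.01, -29.78). ∠UNS = 55.8° gives NS at 78.20° from the x-axis; with |NS| = 11.9, S = (-35.57, -18.13). Then |HS| = |S − H| = 37.45.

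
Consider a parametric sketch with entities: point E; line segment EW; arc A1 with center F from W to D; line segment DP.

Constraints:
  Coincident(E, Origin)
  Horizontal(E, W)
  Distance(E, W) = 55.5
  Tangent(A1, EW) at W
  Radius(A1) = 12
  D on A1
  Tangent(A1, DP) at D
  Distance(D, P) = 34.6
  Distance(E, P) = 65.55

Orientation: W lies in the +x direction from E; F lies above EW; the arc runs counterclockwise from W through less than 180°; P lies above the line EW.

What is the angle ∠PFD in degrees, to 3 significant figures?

70.9°

Checks: |EW| = 55.50 ✓; |FD| = 12.00 ✓; ∠(FD, DP) = 90.00° ✓; |DP| = 34.60 ✓; |EP| = 65.55 ✓.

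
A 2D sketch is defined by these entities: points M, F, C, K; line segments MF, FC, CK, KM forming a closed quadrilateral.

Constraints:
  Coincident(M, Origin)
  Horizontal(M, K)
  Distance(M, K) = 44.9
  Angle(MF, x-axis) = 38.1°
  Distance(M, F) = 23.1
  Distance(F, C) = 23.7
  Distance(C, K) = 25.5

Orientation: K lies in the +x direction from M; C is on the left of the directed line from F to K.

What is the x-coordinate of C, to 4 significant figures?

39.36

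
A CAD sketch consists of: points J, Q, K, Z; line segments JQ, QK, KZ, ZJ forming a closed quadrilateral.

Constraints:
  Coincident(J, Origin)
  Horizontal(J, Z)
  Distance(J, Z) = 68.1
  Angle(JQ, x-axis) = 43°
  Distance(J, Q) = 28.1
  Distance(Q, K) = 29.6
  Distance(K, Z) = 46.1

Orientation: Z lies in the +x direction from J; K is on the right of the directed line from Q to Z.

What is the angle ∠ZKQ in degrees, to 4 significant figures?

82.14°

J is at the origin; JZ is horizontal with |JZ| = 68.1 and Z in +x, so Z = (68.1, 0). JQ runs at 43.0° with |JQ| = 28.1, so Q = (20.55, 19.16). K is determined by |QK| = 29.6 and |KZ| = 46.1 together: it lies at the intersection of circle(Q, 29.6) and circle(Z, 46.1). With |QZ| = 51.27, the foot of the radical line on QZ is 13.45 from Q and the perpendicular offset is √(29.6² − 13.45²) = 26.37. Taking the right-of-QZ solution: K = (23.17, -10.32).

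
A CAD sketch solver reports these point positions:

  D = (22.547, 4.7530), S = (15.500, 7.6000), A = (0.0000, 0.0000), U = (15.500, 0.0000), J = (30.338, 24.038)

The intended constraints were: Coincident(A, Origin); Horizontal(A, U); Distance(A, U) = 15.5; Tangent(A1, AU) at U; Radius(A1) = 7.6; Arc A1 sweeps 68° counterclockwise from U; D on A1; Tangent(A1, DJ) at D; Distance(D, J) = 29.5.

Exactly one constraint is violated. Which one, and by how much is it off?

Distance(D, J) = 29.5 — off by 8.70.

A = (0.00, 0.00) ✓; A.y = 0.00, U.y = 0.00 ✓; |AU| = 15.50 ✓; ∠(SU, UA) = 90.00° ✓; |SU| = 7.600 ✓; bearing(S→D) − bearing(S→U) = 68.00° ✓; |SD| = 7.600 ✓; ∠(SD, DJ) = 90.00° ✓; |DJ| = 20.80 ✗.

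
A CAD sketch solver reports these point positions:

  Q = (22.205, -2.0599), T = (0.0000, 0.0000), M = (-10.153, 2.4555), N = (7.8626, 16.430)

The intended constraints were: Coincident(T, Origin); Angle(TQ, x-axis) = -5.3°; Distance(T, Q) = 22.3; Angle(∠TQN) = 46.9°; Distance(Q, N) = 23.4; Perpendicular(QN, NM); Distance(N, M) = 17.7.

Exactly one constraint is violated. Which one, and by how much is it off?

Distance(N, M) = 17.7 — off by 5.10.

T = (0.00, 0.00) ✓; TQ at -5.300° ✓; |TQ| = 22.30 ✓; ∠TQN = 46.90° ✓; |QN| = 23.40 ✓; ∠(QN, NM) = 90.00° ✓; |NM| = 22.80 ✗.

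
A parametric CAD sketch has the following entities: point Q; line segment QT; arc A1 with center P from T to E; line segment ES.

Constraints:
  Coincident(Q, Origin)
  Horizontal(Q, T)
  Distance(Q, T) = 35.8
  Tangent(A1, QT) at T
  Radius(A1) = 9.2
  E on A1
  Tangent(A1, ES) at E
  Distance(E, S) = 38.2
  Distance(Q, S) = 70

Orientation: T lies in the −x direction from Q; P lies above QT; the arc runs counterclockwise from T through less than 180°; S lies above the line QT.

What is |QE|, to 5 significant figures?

32.838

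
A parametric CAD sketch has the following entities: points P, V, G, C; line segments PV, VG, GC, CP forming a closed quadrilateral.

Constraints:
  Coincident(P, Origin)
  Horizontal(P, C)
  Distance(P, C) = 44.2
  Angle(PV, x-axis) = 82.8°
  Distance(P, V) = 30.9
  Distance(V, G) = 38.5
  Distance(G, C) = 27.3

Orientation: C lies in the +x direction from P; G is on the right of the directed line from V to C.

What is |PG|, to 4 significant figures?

18.24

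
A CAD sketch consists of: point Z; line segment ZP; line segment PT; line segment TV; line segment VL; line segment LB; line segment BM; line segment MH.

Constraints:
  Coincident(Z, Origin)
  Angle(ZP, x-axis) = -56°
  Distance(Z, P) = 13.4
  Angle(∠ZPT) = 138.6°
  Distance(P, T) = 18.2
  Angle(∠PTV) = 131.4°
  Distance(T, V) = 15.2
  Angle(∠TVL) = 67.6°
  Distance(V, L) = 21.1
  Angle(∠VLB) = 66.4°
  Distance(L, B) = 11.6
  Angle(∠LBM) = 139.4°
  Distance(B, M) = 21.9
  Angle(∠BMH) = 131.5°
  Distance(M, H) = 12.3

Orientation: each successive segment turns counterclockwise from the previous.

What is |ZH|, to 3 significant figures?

50.0

∠LBM = 139.4° gives BM at -59.4° from the x-axis; with |BM| = 21.9, M = (29.3, -25.8). ∠BMH = 131.5° gives MH at -10.9° from the x-axis; with |MH| = 12.3, H = (41.3, -28.1). Then |ZH| = |H − Z| = 50.0.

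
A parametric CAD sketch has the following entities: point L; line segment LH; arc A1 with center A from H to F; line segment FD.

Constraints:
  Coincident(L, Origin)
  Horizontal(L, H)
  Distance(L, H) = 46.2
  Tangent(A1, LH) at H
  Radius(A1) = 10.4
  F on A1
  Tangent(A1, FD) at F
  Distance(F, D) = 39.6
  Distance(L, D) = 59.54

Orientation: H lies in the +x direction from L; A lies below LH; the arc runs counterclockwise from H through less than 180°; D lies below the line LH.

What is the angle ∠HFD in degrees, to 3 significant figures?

137°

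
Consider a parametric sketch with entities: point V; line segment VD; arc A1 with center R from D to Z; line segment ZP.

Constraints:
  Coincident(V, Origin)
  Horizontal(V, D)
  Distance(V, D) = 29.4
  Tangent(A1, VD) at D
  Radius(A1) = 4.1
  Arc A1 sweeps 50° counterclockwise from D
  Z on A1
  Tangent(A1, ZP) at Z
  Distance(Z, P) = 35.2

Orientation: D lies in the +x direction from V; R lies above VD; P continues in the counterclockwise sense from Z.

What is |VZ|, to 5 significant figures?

32.574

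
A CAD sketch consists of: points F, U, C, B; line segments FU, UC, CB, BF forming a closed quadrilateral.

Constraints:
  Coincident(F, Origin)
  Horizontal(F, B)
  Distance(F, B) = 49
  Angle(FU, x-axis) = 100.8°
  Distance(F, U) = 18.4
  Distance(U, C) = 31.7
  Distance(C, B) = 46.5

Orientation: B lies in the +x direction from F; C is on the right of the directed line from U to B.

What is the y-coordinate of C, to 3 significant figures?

-12.7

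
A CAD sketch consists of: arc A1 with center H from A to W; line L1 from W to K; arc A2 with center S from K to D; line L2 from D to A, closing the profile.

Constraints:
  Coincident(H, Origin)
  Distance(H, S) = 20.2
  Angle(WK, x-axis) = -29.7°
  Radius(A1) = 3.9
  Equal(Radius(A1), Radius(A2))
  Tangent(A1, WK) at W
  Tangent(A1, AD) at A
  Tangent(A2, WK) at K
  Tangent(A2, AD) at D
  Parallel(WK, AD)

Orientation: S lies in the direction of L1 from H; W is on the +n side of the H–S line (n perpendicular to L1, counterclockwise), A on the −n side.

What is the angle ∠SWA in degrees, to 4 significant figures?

79.07°

The slot axis is L1's direction at -29.7°, so u = (cos -29.7°, sin -29.7°) = (0.8686, -0.4955) and n = (−sin -29.7°, cos -29.7°) = (0.4955, 0.8686). H is at the origin and S lies 20.2 along u from H, so S = 20.2·u = (17.55, -10.01). Tangency of A1 to both parallel lines with radius 3.9 puts W and A at H ± 3.9·n: W = (1.932, 3.388), A = (-1.932, -3.388). Then cos ∠SWA = WS·WA / (|WS||WA|), giving 79.07°.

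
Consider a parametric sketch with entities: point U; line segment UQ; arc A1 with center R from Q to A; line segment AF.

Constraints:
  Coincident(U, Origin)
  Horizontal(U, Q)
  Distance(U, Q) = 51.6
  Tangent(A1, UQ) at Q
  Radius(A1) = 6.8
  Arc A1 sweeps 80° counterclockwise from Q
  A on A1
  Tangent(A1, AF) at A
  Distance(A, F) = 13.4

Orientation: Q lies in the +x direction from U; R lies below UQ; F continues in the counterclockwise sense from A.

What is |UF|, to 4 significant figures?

46.55

On A1, Q sits at bearing 90° from R; an 80° counterclockwise sweep puts A at bearing 170°, so A = R + 6.8·(cos 170°, sin 170°) = (44.90, -5.619). Since A1 is tangent to AF there, RA ⟂ AF, so AF runs along (−sin 170°, cos 170°); with |AF| = 13.4, F = (42.58, -18.82). Then |UF| = |F − U| = 46.55.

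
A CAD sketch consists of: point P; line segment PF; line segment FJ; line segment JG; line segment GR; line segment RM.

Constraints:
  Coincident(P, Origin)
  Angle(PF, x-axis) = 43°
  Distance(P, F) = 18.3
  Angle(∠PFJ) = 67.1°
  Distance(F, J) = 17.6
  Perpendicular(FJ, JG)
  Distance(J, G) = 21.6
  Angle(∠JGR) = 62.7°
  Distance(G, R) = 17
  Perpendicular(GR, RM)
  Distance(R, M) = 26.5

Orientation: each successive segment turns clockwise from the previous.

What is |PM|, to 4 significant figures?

27.65

∠JGR = 62.7° gives GR at 82.80° from the x-axis; with |GR| = 17.0, R = (1.278, 5.395). GR ⟂ RM, so RM runs at -7.200°; with |RM| = 26.5, M = (27.57, 2.074). Then |PM| = |M − P| = 27.65.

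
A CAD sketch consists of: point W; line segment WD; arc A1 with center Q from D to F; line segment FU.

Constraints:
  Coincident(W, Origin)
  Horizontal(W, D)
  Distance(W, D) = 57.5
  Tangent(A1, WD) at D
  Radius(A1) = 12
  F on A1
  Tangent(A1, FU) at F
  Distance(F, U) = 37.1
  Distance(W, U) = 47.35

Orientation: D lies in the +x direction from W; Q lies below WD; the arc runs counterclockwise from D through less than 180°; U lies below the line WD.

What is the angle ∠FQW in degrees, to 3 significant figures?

18.6°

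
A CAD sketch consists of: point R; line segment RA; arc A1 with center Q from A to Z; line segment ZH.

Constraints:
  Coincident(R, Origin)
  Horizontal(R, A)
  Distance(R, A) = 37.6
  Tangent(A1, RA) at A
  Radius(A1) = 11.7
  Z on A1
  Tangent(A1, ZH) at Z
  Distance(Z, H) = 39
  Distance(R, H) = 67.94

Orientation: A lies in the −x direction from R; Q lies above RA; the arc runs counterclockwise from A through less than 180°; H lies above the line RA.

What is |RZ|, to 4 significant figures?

31.79

R is at the origin; R and A share the same y with |RA| = 37.6 and A on the −x side, so A = (-37.60, 0.000). The tangent condition forces QA to be normal to RA, so Q = A + (0, 11.7) = (-37.60, 11.70). Since QZ ⟂ ZH (tangency), |QH| = √(11.7² + 39.0²) = 40.72 regardless of where Z sits on A1. So H lies on both circle(R, 67.94) and circle(Q, 40.72); the above-RA intersection is H = (-43.79, 51.94). Z is the foot of the tangent from H: Z = (-27.03, 16.73).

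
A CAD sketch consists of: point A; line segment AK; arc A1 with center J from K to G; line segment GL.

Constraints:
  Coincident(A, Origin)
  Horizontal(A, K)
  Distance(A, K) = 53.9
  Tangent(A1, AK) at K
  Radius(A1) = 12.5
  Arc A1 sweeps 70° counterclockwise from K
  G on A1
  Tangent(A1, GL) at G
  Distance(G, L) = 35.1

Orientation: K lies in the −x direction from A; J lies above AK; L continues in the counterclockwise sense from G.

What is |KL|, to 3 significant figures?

47.6

On A1, K sits at bearing -90° from J; a 70° counterclockwise sweep puts G at bearing -20°, so G = J + 12.5·(cos -20°, sin -20°) = (-42.2, 8.22). The tangent condition forces JG to be normal to GL, so GL runs along (−sin -20°, cos -20°); with |GL| = 35.1, L = (-30.1, 41.2). Then |KL| = |L − K| = 47.6.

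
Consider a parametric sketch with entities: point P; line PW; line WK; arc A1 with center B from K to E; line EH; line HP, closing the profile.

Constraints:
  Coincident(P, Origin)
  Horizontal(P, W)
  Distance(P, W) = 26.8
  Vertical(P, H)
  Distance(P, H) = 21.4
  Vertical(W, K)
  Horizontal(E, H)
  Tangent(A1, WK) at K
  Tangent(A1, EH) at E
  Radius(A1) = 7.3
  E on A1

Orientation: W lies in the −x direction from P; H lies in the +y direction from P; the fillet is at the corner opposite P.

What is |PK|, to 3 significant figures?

30.3

The virtual corner opposite P is at (-26.8, 21.4). Since A1 is tangent to WK there, BK ⟂ WK and A1 meets EH tangentially, so BE is at right angles to EH, with radius 7.3, so the center B sits 7.3 in from both sides at B = (-19.5, 14.1). That places the tangent points at K = (-26.8, 14.1) on WK and E = (-19.5, 21.4) on EH. Then |PK| = |K − P| = 30.3.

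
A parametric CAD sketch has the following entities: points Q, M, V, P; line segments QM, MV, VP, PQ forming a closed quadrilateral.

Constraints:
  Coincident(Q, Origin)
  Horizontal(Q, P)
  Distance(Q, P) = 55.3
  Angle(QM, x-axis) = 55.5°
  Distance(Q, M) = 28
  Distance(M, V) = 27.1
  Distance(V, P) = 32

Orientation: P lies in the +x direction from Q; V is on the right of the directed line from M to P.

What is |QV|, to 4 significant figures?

23.62

Checks: |MV| = 27.10 ✓; |VP| = 32.00 ✓.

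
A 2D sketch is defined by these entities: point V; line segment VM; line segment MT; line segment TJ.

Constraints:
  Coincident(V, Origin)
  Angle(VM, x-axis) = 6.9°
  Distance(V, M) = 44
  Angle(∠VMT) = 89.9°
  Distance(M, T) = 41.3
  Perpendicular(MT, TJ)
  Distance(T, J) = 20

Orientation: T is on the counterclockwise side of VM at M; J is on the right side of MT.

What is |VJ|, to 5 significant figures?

76.127

V is at the origin; VM runs at 6.9° with length 44.0, so M = 44.0·(cos 6.9°, sin 6.9°) = (43.681, 5.2860). ∠VMT = 89.9°, so MT runs at 6.9° + (180° − 89.9°) = 97.000° from the x-axis; with |MT| = 41.3, T = M + 41.3·(cos 97.000°, sin 97.000°) = (38.648, 46.278). The perpendicularity gives TJ at right angles to MT; with |TJ| = 20.0 on the right of MT, J = T + 20.0·(0.99255, 0.12187) = (58.499, 48.716). Then |VJ| = |J − V| = 76.127.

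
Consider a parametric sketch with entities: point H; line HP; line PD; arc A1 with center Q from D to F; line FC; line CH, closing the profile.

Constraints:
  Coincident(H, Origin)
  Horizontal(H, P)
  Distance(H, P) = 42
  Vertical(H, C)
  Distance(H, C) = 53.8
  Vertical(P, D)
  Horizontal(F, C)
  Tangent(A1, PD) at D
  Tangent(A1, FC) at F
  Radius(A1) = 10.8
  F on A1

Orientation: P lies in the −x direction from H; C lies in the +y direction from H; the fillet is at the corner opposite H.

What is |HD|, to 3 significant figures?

60.1

H is at the origin; H and P share the same y with |HP| = 42.0 and P on the −x side, so P = (-42.0, 0.00). HC is vertical with |HC| = 53.8 and C on the +y side, so C = (0.00, 53.8). The virtual corner opposite H is at (-42.0, 53.8). Tangency of A1 to PD means the radius QD is perpendicular to PD and the tangent condition forces QF to be normal to FC, with radius 10.8, so the center Q sits 10.8 in from both sides at Q = (-31.2, 43.0). That places the tangent points at D = (-42.0, 43.0) on PD and F = (-31.2, 53.8) on FC. Then |HD| = |D − H| = 60.1.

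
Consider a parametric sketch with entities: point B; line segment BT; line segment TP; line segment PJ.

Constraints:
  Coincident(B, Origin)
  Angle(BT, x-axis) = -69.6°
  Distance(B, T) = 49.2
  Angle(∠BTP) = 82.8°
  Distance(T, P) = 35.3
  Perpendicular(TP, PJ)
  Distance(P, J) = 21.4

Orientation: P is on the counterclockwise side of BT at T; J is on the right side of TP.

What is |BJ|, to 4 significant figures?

76.02

B is at the origin; BT runs at -69.6° with length 49.2, so T = 49.2·(cos -69.6°, sin -69.6°) = (17.15, -46.11). ∠BTP = 82.8°, so TP runs at -69.6° + (180° − 82.8°) = 27.60° from the x-axis; with |TP| = 35.3, P = T + 35.3·(cos 27.60°, sin 27.60°) = (48.43, -29.76). The perpendicularity gives PJ at right angles to TP; with |PJ| = 21.4 on the right of TP, J = P + 21.4·(0.4633, -0.8862) = (58.35, -48.72). Then |BJ| = |J − B| = 76.02.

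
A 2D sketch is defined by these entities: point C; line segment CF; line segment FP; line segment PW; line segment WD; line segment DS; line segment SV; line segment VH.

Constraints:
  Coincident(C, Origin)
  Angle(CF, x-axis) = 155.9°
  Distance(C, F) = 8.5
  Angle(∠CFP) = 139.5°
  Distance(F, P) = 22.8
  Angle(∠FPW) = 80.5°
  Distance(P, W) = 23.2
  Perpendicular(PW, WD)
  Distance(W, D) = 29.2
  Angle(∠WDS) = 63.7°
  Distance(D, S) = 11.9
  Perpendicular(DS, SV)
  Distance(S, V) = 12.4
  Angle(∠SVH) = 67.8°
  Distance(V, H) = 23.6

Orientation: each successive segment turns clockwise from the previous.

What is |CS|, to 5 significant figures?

4.6135

C is at the origin; CF runs at 155.9° with length 8.5, so F = (-7.7591, 3.4708). ∠CFP = 139.5° gives FP at 115.40° from the x-axis; with |FP| = 22.8, P = (-17.539, 24.067). ∠FPW = 80.5° gives PW at 15.900° from the x-axis; with |PW| = 23.2, W = (4.7736, 30.423). The perpendicularity gives WD at right angles to PW, so WD runs at -74.100°; with |WD| = 29.2, D = (12.773, 2.3399). ∠WDS = 63.7° gives DS at 169.60° from the x-axis; with |DS| = 11.9, S = (1.0687, 4.4880). Then |CS| = |S − C| = 4.6135.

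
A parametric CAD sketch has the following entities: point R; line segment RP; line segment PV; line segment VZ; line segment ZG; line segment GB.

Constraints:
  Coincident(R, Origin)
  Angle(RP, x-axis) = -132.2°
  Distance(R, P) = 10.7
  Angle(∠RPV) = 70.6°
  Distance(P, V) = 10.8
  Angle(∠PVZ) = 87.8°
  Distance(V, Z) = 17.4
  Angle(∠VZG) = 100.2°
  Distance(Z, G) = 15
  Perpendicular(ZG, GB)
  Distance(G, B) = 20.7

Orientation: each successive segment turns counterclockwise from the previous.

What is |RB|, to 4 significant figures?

15.75

∠VZG = 100.2° gives ZG at 149.2° from the x-axis; with |ZG| = 15.0, G = (-3.994, 11.86). ZG ⟂ GB, so GB runs at -120.8°; with |GB| = 20.7, B = (-14.59, -5.924). Then |RB| = |B − R| = 15.75.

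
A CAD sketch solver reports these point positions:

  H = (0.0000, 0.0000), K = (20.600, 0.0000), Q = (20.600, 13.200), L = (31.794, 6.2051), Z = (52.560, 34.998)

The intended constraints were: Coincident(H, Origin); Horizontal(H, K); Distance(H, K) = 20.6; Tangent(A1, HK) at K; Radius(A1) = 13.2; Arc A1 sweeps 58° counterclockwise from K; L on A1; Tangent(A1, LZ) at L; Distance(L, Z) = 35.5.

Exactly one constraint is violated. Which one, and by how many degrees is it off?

Tangent(A1, LZ) at L — off by 3.80°.

H = (0.00, 0.00) ✓; H.y = 0.00, K.y = 0.00 ✓; |HK| = 20.60 ✓; ∠(QK, KH) = 90.00° ✓; |QK| = 13.20 ✓; bearing(Q→L) − bearing(Q→K) = 58.00° ✓; |QL| = 13.20 ✓; ∠(QL, LZ) = 93.80° ✗; |LZ| = 35.50 ✓.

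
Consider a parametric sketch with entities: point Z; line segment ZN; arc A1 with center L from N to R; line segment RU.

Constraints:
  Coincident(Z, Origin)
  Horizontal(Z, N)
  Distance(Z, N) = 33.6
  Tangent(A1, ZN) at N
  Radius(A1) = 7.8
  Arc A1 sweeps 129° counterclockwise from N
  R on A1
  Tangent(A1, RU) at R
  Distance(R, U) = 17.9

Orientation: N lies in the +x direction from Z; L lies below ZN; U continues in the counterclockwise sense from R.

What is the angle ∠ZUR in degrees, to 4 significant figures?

16.55°

Z is at the origin; ZN is horizontal with |ZN| = 33.6 and N on the +x side, so N = (33.60, 0.000). The tangent condition forces LN to be normal to ZN, so L = N + (0, -7.8) = (33.60, -7.800). On A1, N sits at bearing 90° from L; a 129° counterclockwise sweep puts R at bearing 219°, so R = L + 7.8·(cos 219°, sin 219°) = (27.54, -12.71). Since A1 is tangent to RU there, LR ⟂ RU, so RU runs along (−sin 219°, cos 219°); with |RU| = 17.9, U = (38.80, -26.62). Then cos ∠ZUR = UZ·UR / (|UZ||UR|), giving 16.55°.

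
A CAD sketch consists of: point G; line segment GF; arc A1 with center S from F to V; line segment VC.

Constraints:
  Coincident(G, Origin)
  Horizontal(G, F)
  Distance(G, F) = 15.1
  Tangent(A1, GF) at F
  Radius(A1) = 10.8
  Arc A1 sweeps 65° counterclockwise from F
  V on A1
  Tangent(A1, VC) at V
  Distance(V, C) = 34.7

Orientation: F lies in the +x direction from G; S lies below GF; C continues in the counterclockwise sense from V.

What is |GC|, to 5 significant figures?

38.828

G is at the origin; G and F share the same y with |GF| = 15.1 and F on the +x side, so F = (15.100, 0.0000). Tangency of A1 to GF means the radius SF is perpendicular to GF, so S = F + (0, -10.8) = (15.100, -10.800). On A1, F sits at bearing 90° from S; a 65° counterclockwise sweep puts V at bearing 155°, so V = S + 10.8·(cos 155°, sin 155°) = (5.3119, -6.2357). A1 meets VC tangentially, so SV is at right angles to VC, so VC runs along (−sin 155°, cos 155°); with |VC| = 34.7, C = (-9.3530, -37.685). Then |GC| = |C − G| = 38.828.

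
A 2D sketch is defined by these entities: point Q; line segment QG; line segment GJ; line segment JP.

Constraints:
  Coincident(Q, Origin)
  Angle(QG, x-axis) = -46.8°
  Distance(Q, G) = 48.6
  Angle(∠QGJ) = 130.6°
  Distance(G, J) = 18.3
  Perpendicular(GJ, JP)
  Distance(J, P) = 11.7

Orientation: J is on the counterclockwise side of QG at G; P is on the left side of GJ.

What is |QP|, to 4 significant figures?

55.93

∠QGJ = 130.6°, so GJ runs at -46.8° + (180° − 130.6°) = 2.600° from the x-axis; with |GJ| = 18.3, J = G + 18.3·(cos 2.600°, sin 2.600°) = (51.55, -34.60). GJ is perpendicular to JP; with |JP| = 11.7 on the left of GJ, P = J + 11.7·(-0.04536, 0.9990) = (51.02, -22.91). Then |QP| = |P − Q| = 55.93.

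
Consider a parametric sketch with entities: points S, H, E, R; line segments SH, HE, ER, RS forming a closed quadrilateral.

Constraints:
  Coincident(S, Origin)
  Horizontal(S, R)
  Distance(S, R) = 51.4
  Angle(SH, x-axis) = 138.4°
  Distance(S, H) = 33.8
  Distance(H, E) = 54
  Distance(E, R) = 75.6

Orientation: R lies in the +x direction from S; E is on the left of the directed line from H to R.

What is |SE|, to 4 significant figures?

64.08

S is at the origin; S and R share the same y with |SR| = 51.4 and R in +x, so R = (51.4, 0). SH runs at 138.4° with |SH| = 33.8, so H = (-25.28, 22.44). E is determined by |HE| = 54.0 and |ER| = 75.6 together: it lies at the intersection of circle(H, 54.0) and circle(R, 75.6). With |HR| = 79.89, the foot of the radical line on HR is 22.43 from H and the perpendicular offset is √(54.0² − 22.43²) = 49.12. Taking the left-of-HR solution: E = (10.05, 63.29).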